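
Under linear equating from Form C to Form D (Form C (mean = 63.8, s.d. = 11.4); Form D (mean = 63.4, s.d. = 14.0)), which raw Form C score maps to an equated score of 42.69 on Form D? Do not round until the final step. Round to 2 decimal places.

46.94

Invert y = (SD_Y/SD_X)(x − M_X) + M_Y:
x = (SD_X/SD_Y)(y − M_Y) + M_X = (11.4/14.0)(42.69 − 63.4) + 63.8
x = 0.814286 × -20.710 + 63.8 = 46.94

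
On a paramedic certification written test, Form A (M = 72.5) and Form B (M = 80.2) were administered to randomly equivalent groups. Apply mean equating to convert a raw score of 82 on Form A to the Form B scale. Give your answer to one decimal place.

Mean equating: y = x + (M_Y − M_X) = 82 + (80.2 − 72.5) = 89.7

89.7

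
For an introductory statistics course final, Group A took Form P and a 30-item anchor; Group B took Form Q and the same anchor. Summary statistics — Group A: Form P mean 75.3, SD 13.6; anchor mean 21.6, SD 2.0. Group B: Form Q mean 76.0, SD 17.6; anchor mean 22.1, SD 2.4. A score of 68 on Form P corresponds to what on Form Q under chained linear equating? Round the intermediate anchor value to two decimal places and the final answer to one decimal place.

64.5

Form P → anchor (Group A): v = (2.0/13.6)(68 − 75.3) + 21.6 = 20.53
anchor → Form Q (Group B): y = (17.6/2.4)(20.53 − 22.1) + 76.0 = 64.5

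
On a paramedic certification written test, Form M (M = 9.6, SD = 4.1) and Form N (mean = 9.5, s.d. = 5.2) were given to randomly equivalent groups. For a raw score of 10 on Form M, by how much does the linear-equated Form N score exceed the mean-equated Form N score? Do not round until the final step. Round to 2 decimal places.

Mean-equated: 10 + (9.5 − 9.6) = 9.90
Linear-equated: (5.2/4.1)(10 − 9.6) + 9.5 = 10.007
Difference = 10.007 − 9.90 = 0.11

0.11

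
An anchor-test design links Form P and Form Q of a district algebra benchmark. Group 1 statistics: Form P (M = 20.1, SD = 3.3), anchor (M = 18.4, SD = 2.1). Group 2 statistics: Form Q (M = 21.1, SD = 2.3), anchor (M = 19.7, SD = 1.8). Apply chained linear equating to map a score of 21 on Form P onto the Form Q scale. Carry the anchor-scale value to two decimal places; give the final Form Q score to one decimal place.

20.2

Form P → anchor (Group 1): v = (2.1/3.3)(21 − 20.1) + 18.4 = 18.97
anchor → Form Q (Group 2): y = (2.3/1.8)(18.97 − 19.7) + 21.1 = 20.2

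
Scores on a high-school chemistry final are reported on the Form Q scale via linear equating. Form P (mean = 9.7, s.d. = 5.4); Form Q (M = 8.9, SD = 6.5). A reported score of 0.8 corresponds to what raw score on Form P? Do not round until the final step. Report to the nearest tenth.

3.0

Invert y = (SD_Y/SD_X)(x − M_X) + M_Y:
x = (SD_X/SD_Y)(y − M_Y) + M_X = (5.4/6.5)(0.8 − 8.9) + 9.7
x = 0.830769 × -8.100 + 9.7 = 3.0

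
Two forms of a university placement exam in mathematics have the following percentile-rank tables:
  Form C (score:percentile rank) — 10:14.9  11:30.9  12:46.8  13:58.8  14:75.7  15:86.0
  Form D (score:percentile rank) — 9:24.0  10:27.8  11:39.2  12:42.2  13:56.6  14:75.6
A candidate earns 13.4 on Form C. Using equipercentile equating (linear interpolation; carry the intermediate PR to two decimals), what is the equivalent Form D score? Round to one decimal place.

PR of 13.4 on Form C: 58.8 + (13.4 − 13)/(14 − 13) × (75.7 − 58.8) = 65.56
On Form D, PR 65.56 falls between score 13 (PR 56.6) and 14 (PR 75.6).
Interpolate: 13 + (65.56 − 56.6)/(75.6 − 56.6) × (14 − 13) = 13.5

13.5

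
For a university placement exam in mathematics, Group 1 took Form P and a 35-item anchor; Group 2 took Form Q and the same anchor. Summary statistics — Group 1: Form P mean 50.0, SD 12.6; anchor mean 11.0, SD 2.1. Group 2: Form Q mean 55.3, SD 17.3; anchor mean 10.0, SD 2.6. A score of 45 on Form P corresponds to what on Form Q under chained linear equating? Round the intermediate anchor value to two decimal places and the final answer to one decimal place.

Form P → anchor (Group 1): v = (2.1/12.6)(45 − 50.0) + 11.0 = 10.17
anchor → Form Q (Group 2): y = (17.3/2.6)(10.17 − 10.0) + 55.3 = 56.4

56.4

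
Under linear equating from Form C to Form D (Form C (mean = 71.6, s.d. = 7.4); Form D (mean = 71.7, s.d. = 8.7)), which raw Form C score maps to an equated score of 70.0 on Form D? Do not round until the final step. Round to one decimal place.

Invert y = (SD_Y/SD_X)(x − M_X) + M_Y:
x = (SD_X/SD_Y)(y − M_Y) + M_X = (7.4/8.7)(70.0 − 71.7) + 71.6
x = 0.850575 × -1.700 + 71.6 = 70.2

70.2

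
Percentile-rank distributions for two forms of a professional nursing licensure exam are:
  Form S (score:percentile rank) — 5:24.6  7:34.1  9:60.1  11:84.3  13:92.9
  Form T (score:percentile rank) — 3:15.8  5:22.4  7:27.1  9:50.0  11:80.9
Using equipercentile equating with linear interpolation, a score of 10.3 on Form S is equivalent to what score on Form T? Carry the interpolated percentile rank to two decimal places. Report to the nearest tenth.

10.7

PR of 10.3 on Form S: 60.1 + (10.3 − 9)/(11 − 9) × (84.3 − 60.1) = 75.83
On Form T, PR 75.83 falls between score 9 (PR 50.0) and 11 (PR 80.9).
Interpolate: 9 + (75.83 − 50.0)/(80.9 − 50.0) × (11 − 9) = 10.7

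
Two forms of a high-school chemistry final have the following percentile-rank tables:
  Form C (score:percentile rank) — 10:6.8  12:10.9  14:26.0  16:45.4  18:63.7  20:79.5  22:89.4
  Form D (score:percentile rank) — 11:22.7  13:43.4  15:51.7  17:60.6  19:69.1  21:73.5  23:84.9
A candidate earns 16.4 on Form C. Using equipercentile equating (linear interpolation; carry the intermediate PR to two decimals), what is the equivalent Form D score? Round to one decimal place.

PR of 16.4 on Form C: 45.4 + (16.4 − 16)/(18 − 16) × (63.7 − 45.4) = 49.06
On Form D, PR 49.06 falls between score 13 (PR 43.4) and 15 (PR 51.7).
Interpolate: 13 + (49.06 − 43.4)/(51.7 − 43.4) × (15 − 13) = 14.4

14.4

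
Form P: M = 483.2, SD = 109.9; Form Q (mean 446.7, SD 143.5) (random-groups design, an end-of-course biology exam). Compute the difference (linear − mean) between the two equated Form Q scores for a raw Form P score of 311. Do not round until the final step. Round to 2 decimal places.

-52.65

Mean-equated: 311 + (446.7 − 483.2) = 274.50
Linear-equated: (143.5/109.9)(311 − 483.2) + 446.7 = 221.853
Difference = 221.853 − 274.50 = -52.65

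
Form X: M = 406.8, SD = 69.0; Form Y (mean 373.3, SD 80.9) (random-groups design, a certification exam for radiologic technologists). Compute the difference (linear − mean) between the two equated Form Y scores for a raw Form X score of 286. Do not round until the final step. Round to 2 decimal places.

-20.83

Mean-equated: 286 + (373.3 − 406.8) = 252.50
Linear-equated: (80.9/69.0)(286 − 406.8) + 373.3 = 231.666
Difference = 231.666 − 252.50 = -20.83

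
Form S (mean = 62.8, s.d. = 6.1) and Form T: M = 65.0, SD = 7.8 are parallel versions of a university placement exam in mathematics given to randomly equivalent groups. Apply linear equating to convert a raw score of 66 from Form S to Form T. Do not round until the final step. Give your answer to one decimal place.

Linear equating: y = (SD_Y/SD_X)(x − M_X) + M_Y
y = (7.8/6.1)(66 − 62.8) + 65.0
y = 1.278689 × 3.2 + 65.0 = 4.0918 + 65.0 = 69.1

69.1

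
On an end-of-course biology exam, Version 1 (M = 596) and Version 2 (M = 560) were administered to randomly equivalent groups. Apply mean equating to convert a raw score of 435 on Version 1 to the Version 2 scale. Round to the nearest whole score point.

399

Mean equating: y = x + (M_Y − M_X) = 435 + (560 − 596) = 399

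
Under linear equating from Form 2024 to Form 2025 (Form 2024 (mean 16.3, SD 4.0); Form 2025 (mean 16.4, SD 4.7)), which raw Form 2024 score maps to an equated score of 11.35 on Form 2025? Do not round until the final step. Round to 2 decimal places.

Invert y = (SD_Y/SD_X)(x − M_X) + M_Y:
x = (SD_X/SD_Y)(y − M_Y) + M_X = (4.0/4.7)(11.35 − 16.4) + 16.3
x = 0.851064 × -5.050 + 16.3 = 12.00

12.00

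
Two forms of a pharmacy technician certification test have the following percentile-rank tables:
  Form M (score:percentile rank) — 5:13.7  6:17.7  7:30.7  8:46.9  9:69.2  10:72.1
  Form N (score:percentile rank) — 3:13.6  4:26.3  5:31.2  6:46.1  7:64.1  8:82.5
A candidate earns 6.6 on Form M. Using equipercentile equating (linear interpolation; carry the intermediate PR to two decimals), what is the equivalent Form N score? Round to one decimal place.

PR of 6.6 on Form M: 17.7 + (6.6 − 6)/(7 − 6) × (30.7 − 17.7) = 25.50
On Form N, PR 25.50 falls between score 3 (PR 13.6) and 4 (PR 26.3).
Interpolate: 3 + (25.50 − 13.6)/(26.3 − 13.6) × (4 − 3) = 3.9

3.9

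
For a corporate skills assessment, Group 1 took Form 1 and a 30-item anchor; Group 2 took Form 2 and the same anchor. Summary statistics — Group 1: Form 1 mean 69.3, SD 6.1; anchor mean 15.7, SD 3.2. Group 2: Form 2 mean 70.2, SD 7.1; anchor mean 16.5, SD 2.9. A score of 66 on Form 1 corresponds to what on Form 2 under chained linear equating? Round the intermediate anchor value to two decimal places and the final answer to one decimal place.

Form 1 → anchor (Group 1): v = (3.2/6.1)(66 − 69.3) + 15.7 = 13.97
anchor → Form 2 (Group 2): y = (7.1/2.9)(13.97 − 16.5) + 70.2 = 64.0

64.0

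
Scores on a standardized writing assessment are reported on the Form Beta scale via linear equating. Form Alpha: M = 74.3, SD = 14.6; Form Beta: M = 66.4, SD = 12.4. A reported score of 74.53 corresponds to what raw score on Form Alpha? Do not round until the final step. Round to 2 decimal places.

Invert y = (SD_Y/SD_X)(x − M_X) + M_Y:
x = (SD_X/SD_Y)(y − M_Y) + M_X = (14.6/12.4)(74.53 − 66.4) + 74.3
x = 1.177419 × 8.130 + 74.3 = 83.87

83.87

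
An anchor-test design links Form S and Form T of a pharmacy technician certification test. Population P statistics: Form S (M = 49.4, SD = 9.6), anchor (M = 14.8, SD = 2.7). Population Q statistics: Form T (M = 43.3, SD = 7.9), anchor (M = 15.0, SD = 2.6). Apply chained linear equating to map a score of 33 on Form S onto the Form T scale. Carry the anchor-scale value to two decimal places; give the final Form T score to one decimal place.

Form S → anchor (Population P): v = (2.7/9.6)(33 − 49.4) + 14.8 = 10.19
anchor → Form T (Population Q): y = (7.9/2.6)(10.19 − 15.0) + 43.3 = 28.7

28.7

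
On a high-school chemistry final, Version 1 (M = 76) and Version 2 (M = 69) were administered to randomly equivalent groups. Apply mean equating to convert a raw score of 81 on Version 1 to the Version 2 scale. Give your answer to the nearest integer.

Mean equating: y = x + (M_Y − M_X) = 81 + (69 − 76) = 74

74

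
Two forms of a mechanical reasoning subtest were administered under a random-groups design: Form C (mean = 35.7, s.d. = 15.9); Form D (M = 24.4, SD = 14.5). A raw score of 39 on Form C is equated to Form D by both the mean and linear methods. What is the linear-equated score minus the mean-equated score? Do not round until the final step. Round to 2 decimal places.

-0.29

Mean-equated: 39 + (24.4 − 35.7) = 27.70
Linear-equated: (14.5/15.9)(39 − 35.7) + 24.4 = 27.409
Difference = 27.409 − 27.70 = -0.29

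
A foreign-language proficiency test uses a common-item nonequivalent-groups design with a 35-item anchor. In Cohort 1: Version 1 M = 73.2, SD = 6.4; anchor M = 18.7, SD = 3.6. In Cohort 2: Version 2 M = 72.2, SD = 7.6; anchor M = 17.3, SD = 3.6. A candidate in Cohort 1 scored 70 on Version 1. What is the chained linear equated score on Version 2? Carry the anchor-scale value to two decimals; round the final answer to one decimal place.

Version 1 → anchor (Cohort 1): v = (3.6/6.4)(70 − 73.2) + 18.7 = 16.90
anchor → Version 2 (Cohort 2): y = (7.6/3.6)(16.90 − 17.3) + 72.2 = 71.4

71.4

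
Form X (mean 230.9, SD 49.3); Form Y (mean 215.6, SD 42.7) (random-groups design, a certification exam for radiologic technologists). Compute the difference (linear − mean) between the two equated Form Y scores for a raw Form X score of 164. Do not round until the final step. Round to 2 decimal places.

8.96

Mean-equated: 164 + (215.6 − 230.9) = 148.70
Linear-equated: (42.7/49.3)(164 − 230.9) + 215.6 = 157.656
Difference = 157.656 − 148.70 = 8.96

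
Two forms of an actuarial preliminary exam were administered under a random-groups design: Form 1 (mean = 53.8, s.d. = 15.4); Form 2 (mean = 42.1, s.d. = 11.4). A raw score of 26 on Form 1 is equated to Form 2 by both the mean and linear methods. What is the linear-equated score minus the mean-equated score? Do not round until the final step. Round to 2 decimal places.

Mean-equated: 26 + (42.1 − 53.8) = 14.30
Linear-equated: (11.4/15.4)(26 − 53.8) + 42.1 = 21.521
Difference = 21.521 − 14.30 = 7.22

7.22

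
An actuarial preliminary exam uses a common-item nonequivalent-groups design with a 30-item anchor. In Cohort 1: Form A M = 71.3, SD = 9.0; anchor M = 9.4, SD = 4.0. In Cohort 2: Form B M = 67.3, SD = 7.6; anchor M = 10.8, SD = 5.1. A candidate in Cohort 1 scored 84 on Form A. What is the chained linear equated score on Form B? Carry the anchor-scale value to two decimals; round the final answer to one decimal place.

73.6

Form A → anchor (Cohort 1): v = (4.0/9.0)(84 − 71.3) + 9.4 = 15.04
anchor → Form B (Cohort 2): y = (7.6/5.1)(15.04 − 10.8) + 67.3 = 73.6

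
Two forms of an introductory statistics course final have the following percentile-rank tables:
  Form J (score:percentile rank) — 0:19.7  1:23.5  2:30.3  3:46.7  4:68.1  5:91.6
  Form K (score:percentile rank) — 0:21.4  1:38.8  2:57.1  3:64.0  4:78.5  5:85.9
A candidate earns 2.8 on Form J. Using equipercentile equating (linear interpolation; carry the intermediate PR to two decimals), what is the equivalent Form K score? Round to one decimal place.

1.3

PR of 2.8 on Form J: 30.3 + (2.8 − 2)/(3 − 2) × (46.7 − 30.3) = 43.42
On Form K, PR 43.42 falls between score 1 (PR 38.8) and 2 (PR 57.1).
Interpolate: 1 + (43.42 − 38.8)/(57.1 − 38.8) × (2 − 1) = 1.3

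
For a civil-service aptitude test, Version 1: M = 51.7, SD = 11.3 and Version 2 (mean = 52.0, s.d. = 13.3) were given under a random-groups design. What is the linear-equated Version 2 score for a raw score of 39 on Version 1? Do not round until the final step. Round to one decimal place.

37.1

Linear equating: y = (SD_Y/SD_X)(x − M_X) + M_Y
y = (13.3/11.3)(39 − 51.7) + 52.0
y = 1.176991 × -12.7 + 52.0 = -14.9478 + 52.0 = 37.1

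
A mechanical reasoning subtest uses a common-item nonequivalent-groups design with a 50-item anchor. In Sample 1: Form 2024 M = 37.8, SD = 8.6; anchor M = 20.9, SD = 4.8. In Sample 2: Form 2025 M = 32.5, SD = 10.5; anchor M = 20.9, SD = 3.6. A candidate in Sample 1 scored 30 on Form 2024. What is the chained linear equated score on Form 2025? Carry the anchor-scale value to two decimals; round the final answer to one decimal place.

Form 2024 → anchor (Sample 1): v = (4.8/8.6)(30 − 37.8) + 20.9 = 16.55
anchor → Form 2025 (Sample 2): y = (10.5/3.6)(16.55 − 20.9) + 32.5 = 19.8

19.8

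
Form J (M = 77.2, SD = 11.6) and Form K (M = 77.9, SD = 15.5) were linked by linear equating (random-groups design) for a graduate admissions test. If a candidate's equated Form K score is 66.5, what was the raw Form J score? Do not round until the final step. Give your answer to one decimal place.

Invert y = (SD_Y/SD_X)(x − M_X) + M_Y:
x = (SD_X/SD_Y)(y − M_Y) + M_X = (11.6/15.5)(66.5 − 77.9) + 77.2
x = 0.748387 × -11.400 + 77.2 = 68.7

68.7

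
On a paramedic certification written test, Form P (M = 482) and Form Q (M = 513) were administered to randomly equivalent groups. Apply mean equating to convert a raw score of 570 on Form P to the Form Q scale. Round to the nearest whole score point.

Mean equating: y = x + (M_Y − M_X) = 570 + (513 − 482) = 601

601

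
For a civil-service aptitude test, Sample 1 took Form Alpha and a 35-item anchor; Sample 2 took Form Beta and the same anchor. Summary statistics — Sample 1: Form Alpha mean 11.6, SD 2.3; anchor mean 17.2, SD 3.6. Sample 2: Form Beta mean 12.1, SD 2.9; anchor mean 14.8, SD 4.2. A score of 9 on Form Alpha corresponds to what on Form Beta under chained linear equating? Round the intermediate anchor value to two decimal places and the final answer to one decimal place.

10.9

Form Alpha → anchor (Sample 1): v = (3.6/2.3)(9 − 11.6) + 17.2 = 13.13
anchor → Form Beta (Sample 2): y = (2.9/4.2)(13.13 − 14.8) + 12.1 = 10.9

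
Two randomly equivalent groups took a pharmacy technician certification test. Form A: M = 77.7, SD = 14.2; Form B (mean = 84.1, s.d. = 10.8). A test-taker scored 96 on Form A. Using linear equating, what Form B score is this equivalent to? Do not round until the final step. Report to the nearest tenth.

Linear equating: y = (SD_Y/SD_X)(x − M_X) + M_Y
y = (10.8/14.2)(96 − 77.7) + 84.1
y = 0.760563 × 18.3 + 84.1 = 13.9183 + 84.1 = 98.0

98.0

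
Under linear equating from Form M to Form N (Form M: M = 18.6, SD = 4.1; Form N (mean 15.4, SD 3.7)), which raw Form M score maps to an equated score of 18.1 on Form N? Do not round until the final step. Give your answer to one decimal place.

Invert y = (SD_Y/SD_X)(x − M_X) + M_Y:
x = (SD_X/SD_Y)(y − M_Y) + M_X = (4.1/3.7)(18.1 − 15.4) + 18.6
x = 1.108108 × 2.700 + 18.6 = 21.6

21.6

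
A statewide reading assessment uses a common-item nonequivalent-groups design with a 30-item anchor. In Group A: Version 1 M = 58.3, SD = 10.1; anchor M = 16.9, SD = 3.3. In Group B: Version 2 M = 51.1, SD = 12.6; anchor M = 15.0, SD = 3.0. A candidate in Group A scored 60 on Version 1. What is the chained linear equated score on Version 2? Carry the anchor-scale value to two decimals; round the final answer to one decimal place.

Version 1 → anchor (Group A): v = (3.3/10.1)(60 − 58.3) + 16.9 = 17.46
anchor → Version 2 (Group B): y = (12.6/3.0)(17.46 − 15.0) + 51.1 = 61.4

61.4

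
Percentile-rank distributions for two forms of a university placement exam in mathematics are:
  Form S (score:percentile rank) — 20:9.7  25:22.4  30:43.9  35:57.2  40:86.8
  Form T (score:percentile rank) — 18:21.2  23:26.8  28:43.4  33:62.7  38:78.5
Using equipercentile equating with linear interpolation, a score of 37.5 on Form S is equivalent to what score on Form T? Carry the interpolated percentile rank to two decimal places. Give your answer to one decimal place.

PR of 37.5 on Form S: 57.2 + (37.5 − 35)/(40 − 35) × (86.8 − 57.2) = 72.00
On Form T, PR 72.00 falls between score 33 (PR 62.7) and 38 (PR 78.5).
Interpolate: 33 + (72.00 − 62.7)/(78.5 − 62.7) × (38 − 33) = 35.9

35.9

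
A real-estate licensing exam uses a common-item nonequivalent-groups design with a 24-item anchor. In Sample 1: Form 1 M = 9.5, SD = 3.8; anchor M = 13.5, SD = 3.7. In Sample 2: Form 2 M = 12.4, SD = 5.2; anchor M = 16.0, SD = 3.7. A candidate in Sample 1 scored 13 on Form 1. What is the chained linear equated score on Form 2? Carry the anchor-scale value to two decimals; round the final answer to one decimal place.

13.7

Form 1 → anchor (Sample 1): v = (3.7/3.8)(13 − 9.5) + 13.5 = 16.91
anchor → Form 2 (Sample 2): y = (5.2/3.7)(16.91 − 16.0) + 12.4 = 13.7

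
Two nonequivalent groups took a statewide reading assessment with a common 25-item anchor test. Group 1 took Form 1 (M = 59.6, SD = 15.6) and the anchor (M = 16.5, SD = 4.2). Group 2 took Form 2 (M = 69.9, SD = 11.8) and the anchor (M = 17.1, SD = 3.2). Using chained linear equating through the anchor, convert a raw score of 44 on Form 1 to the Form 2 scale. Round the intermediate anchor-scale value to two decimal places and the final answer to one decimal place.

52.2

Form 1 → anchor (Group 1): v = (4.2/15.6)(44 − 59.6) + 16.5 = 12.30
anchor → Form 2 (Group 2): y = (11.8/3.2)(12.30 − 17.1) + 69.9 = 52.2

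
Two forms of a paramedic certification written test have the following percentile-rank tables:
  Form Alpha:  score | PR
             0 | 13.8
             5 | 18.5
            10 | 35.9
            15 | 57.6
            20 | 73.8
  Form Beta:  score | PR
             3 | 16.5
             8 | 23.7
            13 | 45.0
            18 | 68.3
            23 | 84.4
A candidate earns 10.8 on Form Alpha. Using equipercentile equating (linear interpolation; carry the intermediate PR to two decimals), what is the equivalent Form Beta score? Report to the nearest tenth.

11.7

PR of 10.8 on Form Alpha: 35.9 + (10.8 − 10)/(15 − 10) × (57.6 − 35.9) = 39.37
On Form Beta, PR 39.37 falls between score 8 (PR 23.7) and 13 (PR 45.0).
Interpolate: 8 + (39.37 − 23.7)/(45.0 − 23.7) × (13 − 8) = 11.7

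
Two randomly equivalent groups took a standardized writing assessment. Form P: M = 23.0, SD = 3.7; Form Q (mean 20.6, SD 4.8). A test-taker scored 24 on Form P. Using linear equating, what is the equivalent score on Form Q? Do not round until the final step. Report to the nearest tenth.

21.9

Linear equating: y = (SD_Y/SD_X)(x − M_X) + M_Y
y = (4.8/3.7)(24 − 23.0) + 20.6
y = 1.297297 × 1.0 + 20.6 = 1.2973 + 20.6 = 21.9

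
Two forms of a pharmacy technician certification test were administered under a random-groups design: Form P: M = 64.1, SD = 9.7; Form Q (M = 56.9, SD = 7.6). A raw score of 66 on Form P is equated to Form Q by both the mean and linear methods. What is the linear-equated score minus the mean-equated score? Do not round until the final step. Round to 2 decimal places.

-0.41

Mean-equated: 66 + (56.9 − 64.1) = 58.80
Linear-equated: (7.6/9.7)(66 − 64.1) + 56.9 = 58.389
Difference = 58.389 − 58.80 = -0.41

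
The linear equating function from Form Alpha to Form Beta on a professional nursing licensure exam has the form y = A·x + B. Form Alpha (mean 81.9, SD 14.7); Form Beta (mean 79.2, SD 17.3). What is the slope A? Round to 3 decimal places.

1.177

A = SD_Y / SD_X = 17.3 / 14.7 = 1.177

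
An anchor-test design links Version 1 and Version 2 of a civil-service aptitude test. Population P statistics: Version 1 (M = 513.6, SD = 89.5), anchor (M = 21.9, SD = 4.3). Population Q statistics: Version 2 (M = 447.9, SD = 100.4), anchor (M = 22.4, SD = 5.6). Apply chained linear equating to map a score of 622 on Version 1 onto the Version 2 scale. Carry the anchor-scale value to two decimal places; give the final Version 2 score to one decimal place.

532.3

Version 1 → anchor (Population P): v = (4.3/89.5)(622 − 513.6) + 21.9 = 27.11
anchor → Version 2 (Population Q): y = (100.4/5.6)(27.11 − 22.4) + 447.9 = 532.3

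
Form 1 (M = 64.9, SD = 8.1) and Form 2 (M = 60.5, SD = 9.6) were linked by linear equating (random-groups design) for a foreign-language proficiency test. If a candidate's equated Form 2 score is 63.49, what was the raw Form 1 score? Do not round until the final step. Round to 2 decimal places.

Invert y = (SD_Y/SD_X)(x − M_X) + M_Y:
x = (SD_X/SD_Y)(y − M_Y) + M_X = (8.1/9.6)(63.49 − 60.5) + 64.9
x = 0.843750 × 2.990 + 64.9 = 67.42

67.42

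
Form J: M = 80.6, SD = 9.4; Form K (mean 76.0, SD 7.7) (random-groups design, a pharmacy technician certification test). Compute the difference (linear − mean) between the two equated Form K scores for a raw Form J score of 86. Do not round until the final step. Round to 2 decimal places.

-0.98

Mean-equated: 86 + (76.0 − 80.6) = 81.40
Linear-equated: (7.7/9.4)(86 − 80.6) + 76.0 = 80.423
Difference = 80.423 − 81.40 = -0.98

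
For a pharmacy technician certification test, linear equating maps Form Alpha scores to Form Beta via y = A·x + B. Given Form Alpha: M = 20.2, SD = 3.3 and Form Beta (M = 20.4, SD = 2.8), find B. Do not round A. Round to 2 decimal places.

A = SD_Y / SD_X = 2.8 / 3.3 = 0.848485
B = M_Y − A·M_X = 20.4 − 0.848485 × 20.2 = 3.26

3.26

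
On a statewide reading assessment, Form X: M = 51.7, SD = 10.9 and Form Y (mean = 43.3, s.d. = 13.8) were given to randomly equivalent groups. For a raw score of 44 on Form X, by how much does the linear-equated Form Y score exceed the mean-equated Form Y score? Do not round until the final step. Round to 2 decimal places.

Mean-equated: 44 + (43.3 − 51.7) = 35.60
Linear-equated: (13.8/10.9)(44 − 51.7) + 43.3 = 33.551
Difference = 33.551 − 35.60 = -2.05

-2.05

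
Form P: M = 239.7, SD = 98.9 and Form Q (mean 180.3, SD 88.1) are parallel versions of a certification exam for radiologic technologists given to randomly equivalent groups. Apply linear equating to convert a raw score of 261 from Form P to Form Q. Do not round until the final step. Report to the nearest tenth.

Linear equating: y = (SD_Y/SD_X)(x − M_X) + M_Y
y = (88.1/98.9)(261 − 239.7) + 180.3
y = 0.890799 × 21.3 + 180.3 = 18.9740 + 180.3 = 199.3

199.3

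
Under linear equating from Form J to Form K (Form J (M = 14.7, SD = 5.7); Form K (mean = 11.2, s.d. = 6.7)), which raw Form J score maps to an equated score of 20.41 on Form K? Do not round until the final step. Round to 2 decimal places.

22.54

Invert y = (SD_Y/SD_X)(x − M_X) + M_Y:
x = (SD_X/SD_Y)(y − M_Y) + M_X = (5.7/6.7)(20.41 − 11.2) + 14.7
x = 0.850746 × 9.210 + 14.7 = 22.54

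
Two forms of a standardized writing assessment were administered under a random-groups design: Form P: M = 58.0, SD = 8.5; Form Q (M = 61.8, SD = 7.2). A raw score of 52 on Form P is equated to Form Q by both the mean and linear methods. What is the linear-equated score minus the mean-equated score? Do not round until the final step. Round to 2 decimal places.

Mean-equated: 52 + (61.8 − 58.0) = 55.80
Linear-equated: (7.2/8.5)(52 − 58.0) + 61.8 = 56.718
Difference = 56.718 − 55.80 = 0.92

0.92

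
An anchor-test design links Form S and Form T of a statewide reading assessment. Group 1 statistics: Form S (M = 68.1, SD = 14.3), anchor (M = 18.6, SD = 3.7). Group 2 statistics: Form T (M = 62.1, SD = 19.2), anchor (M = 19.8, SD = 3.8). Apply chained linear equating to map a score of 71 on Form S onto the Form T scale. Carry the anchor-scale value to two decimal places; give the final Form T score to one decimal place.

59.8

Form S → anchor (Group 1): v = (3.7/14.3)(71 − 68.1) + 18.6 = 19.35
anchor → Form T (Group 2): y = (19.2/3.8)(19.35 − 19.8) + 62.1 = 59.8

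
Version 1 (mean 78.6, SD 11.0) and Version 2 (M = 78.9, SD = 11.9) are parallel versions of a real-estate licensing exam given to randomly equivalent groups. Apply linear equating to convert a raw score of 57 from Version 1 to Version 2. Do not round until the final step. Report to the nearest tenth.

55.5

Linear equating: y = (SD_Y/SD_X)(x − M_X) + M_Y
y = (11.9/11.0)(57 − 78.6) + 78.9
y = 1.081818 × -21.6 + 78.9 = -23.3673 + 78.9 = 55.5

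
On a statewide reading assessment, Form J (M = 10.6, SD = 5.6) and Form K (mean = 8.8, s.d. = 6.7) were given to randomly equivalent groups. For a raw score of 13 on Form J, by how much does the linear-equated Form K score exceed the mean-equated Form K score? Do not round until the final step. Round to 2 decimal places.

Mean-equated: 13 + (8.8 − 10.6) = 11.20
Linear-equated: (6.7/5.6)(13 − 10.6) + 8.8 = 11.671
Difference = 11.671 − 11.20 = 0.47

0.47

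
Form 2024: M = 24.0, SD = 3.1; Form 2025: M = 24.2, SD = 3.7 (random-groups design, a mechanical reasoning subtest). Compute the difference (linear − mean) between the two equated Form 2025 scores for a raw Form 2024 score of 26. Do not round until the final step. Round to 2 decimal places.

Mean-equated: 26 + (24.2 − 24.0) = 26.20
Linear-equated: (3.7/3.1)(26 − 24.0) + 24.2 = 26.587
Difference = 26.587 − 26.20 = 0.39

0.39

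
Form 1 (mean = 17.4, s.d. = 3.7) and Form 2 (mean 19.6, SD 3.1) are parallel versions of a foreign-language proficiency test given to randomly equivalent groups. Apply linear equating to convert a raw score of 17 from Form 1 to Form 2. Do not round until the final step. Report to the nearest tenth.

19.3

Linear equating: y = (SD_Y/SD_X)(x − M_X) + M_Y
y = (3.1/3.7)(17 − 17.4) + 19.6
y = 0.837838 × -0.4 + 19.6 = -0.3351 + 19.6 = 19.3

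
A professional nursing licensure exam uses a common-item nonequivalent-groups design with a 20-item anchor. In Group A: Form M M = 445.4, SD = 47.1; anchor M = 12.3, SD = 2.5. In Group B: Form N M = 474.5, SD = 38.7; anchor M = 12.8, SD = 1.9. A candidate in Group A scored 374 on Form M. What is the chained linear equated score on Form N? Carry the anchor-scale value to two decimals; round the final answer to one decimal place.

Form M → anchor (Group A): v = (2.5/47.1)(374 − 445.4) + 12.3 = 8.51
anchor → Form N (Group B): y = (38.7/1.9)(8.51 − 12.8) + 474.5 = 387.1

387.1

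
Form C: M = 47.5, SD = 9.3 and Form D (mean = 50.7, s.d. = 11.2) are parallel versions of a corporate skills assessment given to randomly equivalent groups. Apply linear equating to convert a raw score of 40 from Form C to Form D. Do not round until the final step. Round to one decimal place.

41.7

Linear equating: y = (SD_Y/SD_X)(x − M_X) + M_Y
y = (11.2/9.3)(40 − 47.5) + 50.7
y = 1.204301 × -7.5 + 50.7 = -9.0323 + 50.7 = 41.7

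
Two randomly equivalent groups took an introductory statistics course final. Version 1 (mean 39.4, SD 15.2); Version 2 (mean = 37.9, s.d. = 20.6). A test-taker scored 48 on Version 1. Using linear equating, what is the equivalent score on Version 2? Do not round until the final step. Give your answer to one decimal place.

Linear equating: y = (SD_Y/SD_X)(x − M_X) + M_Y
y = (20.6/15.2)(48 − 39.4) + 37.9
y = 1.355263 × 8.6 + 37.9 = 11.6553 + 37.9 = 49.6

49.6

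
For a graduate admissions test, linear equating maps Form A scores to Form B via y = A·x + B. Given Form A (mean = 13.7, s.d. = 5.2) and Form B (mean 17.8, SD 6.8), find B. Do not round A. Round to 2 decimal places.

-0.12

A = SD_Y / SD_X = 6.8 / 5.2 = 1.307692
B = M_Y − A·M_X = 17.8 − 1.307692 × 13.7 = -0.12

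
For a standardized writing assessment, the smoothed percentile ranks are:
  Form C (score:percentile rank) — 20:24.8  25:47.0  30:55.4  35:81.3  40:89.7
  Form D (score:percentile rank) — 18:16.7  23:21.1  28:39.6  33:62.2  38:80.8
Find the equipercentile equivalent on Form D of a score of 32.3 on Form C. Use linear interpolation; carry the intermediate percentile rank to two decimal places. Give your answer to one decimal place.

PR of 32.3 on Form C: 55.4 + (32.3 − 30)/(35 − 30) × (81.3 − 55.4) = 67.31
On Form D, PR 67.31 falls between score 33 (PR 62.2) and 38 (PR 80.8).
Interpolate: 33 + (67.31 − 62.2)/(80.8 − 62.2) × (38 − 33) = 34.4

34.4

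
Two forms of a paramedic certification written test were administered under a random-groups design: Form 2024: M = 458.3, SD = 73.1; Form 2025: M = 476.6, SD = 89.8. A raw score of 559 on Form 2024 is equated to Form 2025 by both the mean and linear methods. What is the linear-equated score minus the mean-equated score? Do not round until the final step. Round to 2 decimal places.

Mean-equated: 559 + (476.6 − 458.3) = 577.30
Linear-equated: (89.8/73.1)(559 − 458.3) + 476.6 = 600.305
Difference = 600.305 − 577.30 = 23.01

23.01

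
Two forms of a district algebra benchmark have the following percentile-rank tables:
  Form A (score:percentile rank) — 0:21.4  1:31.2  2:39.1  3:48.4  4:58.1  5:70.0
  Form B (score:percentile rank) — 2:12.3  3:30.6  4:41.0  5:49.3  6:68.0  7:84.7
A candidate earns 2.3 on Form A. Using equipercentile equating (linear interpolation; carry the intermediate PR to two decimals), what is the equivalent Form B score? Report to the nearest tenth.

4.1

PR of 2.3 on Form A: 39.1 + (2.3 − 2)/(3 − 2) × (48.4 − 39.1) = 41.89
On Form B, PR 41.89 falls between score 4 (PR 41.0) and 5 (PR 49.3).
Interpolate: 4 + (41.89 − 41.0)/(49.3 − 41.0) × (5 − 4) = 4.1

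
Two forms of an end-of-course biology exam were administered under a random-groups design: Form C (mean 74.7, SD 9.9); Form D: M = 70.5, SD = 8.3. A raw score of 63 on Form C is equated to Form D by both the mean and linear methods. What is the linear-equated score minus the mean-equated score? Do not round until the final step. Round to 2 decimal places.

1.89

Mean-equated: 63 + (70.5 − 74.7) = 58.80
Linear-equated: (8.3/9.9)(63 − 74.7) + 70.5 = 60.691
Difference = 60.691 − 58.80 = 1.89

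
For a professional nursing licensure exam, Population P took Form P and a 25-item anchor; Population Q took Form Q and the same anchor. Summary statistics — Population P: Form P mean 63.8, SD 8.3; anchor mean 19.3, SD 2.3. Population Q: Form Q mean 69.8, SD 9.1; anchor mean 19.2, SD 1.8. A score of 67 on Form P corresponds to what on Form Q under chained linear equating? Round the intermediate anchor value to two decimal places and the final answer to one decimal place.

Form P → anchor (Population P): v = (2.3/8.3)(67 − 63.8) + 19.3 = 20.19
anchor → Form Q (Population Q): y = (9.1/1.8)(20.19 − 19.2) + 69.8 = 74.8

74.8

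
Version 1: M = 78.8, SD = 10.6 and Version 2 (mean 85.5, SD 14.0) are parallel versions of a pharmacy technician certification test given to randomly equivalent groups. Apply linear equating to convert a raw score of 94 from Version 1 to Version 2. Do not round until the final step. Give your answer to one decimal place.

105.6

Linear equating: y = (SD_Y/SD_X)(x − M_X) + M_Y
y = (14.0/10.6)(94 − 78.8) + 85.5
y = 1.320755 × 15.2 + 85.5 = 20.0755 + 85.5 = 105.6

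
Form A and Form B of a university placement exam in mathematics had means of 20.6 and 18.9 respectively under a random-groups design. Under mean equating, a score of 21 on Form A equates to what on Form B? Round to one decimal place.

19.3

Mean equating: y = x + (M_Y − M_X) = 21 + (18.9 − 20.6) = 19.3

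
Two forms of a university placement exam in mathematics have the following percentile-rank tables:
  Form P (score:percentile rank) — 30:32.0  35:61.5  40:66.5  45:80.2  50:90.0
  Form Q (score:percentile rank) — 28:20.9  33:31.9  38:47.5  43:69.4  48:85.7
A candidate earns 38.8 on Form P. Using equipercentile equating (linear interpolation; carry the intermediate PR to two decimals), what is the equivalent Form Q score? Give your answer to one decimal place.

PR of 38.8 on Form P: 61.5 + (38.8 − 35)/(40 − 35) × (66.5 − 61.5) = 65.30
On Form Q, PR 65.30 falls between score 38 (PR 47.5) and 43 (PR 69.4).
Interpolate: 38 + (65.30 − 47.5)/(69.4 − 47.5) × (43 − 38) = 42.1

42.1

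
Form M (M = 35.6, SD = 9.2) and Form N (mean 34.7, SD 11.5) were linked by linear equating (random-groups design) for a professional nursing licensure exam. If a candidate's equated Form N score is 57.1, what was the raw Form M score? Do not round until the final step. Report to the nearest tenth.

Invert y = (SD_Y/SD_X)(x − M_X) + M_Y:
x = (SD_X/SD_Y)(y − M_Y) + M_X = (9.2/11.5)(57.1 − 34.7) + 35.6
x = 0.800000 × 22.400 + 35.6 = 53.5

53.5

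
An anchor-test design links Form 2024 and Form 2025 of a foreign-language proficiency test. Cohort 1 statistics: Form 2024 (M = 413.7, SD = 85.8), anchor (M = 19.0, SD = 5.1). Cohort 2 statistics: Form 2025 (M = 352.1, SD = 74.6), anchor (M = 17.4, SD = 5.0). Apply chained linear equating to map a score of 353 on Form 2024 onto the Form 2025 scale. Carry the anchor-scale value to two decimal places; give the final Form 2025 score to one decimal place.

322.1

Form 2024 → anchor (Cohort 1): v = (5.1/85.8)(353 − 413.7) + 19.0 = 15.39
anchor → Form 2025 (Cohort 2): y = (74.6/5.0)(15.39 − 17.4) + 352.1 = 322.1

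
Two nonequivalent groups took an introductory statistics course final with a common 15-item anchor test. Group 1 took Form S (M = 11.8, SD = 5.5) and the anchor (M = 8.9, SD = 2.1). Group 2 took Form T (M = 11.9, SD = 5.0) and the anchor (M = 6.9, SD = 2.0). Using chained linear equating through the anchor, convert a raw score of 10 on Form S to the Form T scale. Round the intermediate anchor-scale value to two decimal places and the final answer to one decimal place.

15.2

Form S → anchor (Group 1): v = (2.1/5.5)(10 − 11.8) + 8.9 = 8.21
anchor → Form T (Group 2): y = (5.0/2.0)(8.21 − 6.9) + 11.9 = 15.2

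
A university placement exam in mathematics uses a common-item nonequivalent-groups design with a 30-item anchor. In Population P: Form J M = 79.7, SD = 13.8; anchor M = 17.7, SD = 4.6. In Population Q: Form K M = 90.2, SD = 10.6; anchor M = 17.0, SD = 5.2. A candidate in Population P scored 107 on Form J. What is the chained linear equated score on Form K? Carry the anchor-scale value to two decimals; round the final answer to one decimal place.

110.2

Form J → anchor (Population P): v = (4.6/13.8)(107 − 79.7) + 17.7 = 26.80
anchor → Form K (Population Q): y = (10.6/5.2)(26.80 − 17.0) + 90.2 = 110.2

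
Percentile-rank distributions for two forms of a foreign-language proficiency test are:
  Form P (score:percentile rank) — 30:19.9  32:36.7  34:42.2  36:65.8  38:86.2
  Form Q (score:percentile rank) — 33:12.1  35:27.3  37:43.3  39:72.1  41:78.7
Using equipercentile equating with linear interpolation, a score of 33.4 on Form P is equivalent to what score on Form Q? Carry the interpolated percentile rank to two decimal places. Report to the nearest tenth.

36.7

PR of 33.4 on Form P: 36.7 + (33.4 − 32)/(34 − 32) × (42.2 − 36.7) = 40.55
On Form Q, PR 40.55 falls between score 35 (PR 27.3) and 37 (PR 43.3).
Interpolate: 35 + (40.55 − 27.3)/(43.3 − 27.3) × (37 − 35) = 36.7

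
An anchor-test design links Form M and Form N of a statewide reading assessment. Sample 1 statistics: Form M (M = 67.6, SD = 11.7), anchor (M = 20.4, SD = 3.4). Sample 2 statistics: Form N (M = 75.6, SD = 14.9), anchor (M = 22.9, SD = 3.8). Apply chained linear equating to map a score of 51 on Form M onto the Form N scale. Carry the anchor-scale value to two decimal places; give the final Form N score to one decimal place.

46.9

Form M → anchor (Sample 1): v = (3.4/11.7)(51 − 67.6) + 20.4 = 15.58
anchor → Form N (Sample 2): y = (14.9/3.8)(15.58 − 22.9) + 75.6 = 46.9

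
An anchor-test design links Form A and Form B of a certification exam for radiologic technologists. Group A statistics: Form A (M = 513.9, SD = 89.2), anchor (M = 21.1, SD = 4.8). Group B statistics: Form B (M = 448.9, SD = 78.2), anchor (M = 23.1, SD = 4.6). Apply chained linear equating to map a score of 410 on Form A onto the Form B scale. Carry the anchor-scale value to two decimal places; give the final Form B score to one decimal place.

Form A → anchor (Group A): v = (4.8/89.2)(410 − 513.9) + 21.1 = 15.51
anchor → Form B (Group B): y = (78.2/4.6)(15.51 − 23.1) + 448.9 = 319.9

319.9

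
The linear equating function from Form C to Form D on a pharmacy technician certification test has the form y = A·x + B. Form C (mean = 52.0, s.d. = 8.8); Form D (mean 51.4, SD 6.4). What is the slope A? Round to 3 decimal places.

0.727

A = SD_Y / SD_X = 6.4 / 8.8 = 0.727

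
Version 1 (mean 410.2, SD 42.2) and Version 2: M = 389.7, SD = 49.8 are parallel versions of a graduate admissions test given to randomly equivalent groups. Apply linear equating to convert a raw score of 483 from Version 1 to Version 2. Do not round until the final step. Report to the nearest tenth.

475.6

Linear equating: y = (SD_Y/SD_X)(x − M_X) + M_Y
y = (49.8/42.2)(483 − 410.2) + 389.7
y = 1.180095 × 72.8 + 389.7 = 85.9109 + 389.7 = 475.6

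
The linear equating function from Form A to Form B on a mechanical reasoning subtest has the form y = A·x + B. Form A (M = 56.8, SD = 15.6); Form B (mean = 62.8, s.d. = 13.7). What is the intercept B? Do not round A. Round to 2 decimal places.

12.92

A = SD_Y / SD_X = 13.7 / 15.6 = 0.878205
B = M_Y − A·M_X = 62.8 − 0.878205 × 56.8 = 12.92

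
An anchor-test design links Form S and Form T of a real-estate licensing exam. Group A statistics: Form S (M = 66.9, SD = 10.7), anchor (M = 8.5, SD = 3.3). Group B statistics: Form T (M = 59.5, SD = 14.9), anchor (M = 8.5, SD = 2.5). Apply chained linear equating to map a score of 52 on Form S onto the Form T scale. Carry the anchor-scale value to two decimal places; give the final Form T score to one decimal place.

Form S → anchor (Group A): v = (3.3/10.7)(52 − 66.9) + 8.5 = 3.90
anchor → Form T (Group B): y = (14.9/2.5)(3.90 − 8.5) + 59.5 = 32.1

32.1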